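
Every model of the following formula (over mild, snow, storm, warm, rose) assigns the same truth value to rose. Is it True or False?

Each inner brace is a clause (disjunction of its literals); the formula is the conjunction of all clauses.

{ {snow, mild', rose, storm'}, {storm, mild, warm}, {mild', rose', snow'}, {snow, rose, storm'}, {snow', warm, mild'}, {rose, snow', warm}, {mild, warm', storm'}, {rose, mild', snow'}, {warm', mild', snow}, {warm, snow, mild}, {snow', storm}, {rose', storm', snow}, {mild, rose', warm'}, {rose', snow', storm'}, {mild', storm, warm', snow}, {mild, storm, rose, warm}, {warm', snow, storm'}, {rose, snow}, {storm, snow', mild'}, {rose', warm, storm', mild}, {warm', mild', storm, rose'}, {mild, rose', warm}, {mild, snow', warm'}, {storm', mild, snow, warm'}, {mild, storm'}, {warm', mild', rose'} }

True

Suppose rose = 0.
(snow) alone gives snow = 1.
(warm) alone gives warm = 1.
(mild') alone gives mild = 0.
But (mild) is also a unit clause — contradiction.
So every satisfying assignment has rose = True.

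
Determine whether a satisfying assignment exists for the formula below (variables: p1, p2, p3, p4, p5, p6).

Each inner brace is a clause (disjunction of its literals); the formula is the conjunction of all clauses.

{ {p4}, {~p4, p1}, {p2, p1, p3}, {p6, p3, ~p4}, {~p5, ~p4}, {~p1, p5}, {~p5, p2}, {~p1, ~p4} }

Unsatisfiable

Unit clause (p4) forces p4 = 1.
Unit clause (p1) forces p1 = 1.
That conflicts with the unit clause (~p1).
No assignment satisfies every clause.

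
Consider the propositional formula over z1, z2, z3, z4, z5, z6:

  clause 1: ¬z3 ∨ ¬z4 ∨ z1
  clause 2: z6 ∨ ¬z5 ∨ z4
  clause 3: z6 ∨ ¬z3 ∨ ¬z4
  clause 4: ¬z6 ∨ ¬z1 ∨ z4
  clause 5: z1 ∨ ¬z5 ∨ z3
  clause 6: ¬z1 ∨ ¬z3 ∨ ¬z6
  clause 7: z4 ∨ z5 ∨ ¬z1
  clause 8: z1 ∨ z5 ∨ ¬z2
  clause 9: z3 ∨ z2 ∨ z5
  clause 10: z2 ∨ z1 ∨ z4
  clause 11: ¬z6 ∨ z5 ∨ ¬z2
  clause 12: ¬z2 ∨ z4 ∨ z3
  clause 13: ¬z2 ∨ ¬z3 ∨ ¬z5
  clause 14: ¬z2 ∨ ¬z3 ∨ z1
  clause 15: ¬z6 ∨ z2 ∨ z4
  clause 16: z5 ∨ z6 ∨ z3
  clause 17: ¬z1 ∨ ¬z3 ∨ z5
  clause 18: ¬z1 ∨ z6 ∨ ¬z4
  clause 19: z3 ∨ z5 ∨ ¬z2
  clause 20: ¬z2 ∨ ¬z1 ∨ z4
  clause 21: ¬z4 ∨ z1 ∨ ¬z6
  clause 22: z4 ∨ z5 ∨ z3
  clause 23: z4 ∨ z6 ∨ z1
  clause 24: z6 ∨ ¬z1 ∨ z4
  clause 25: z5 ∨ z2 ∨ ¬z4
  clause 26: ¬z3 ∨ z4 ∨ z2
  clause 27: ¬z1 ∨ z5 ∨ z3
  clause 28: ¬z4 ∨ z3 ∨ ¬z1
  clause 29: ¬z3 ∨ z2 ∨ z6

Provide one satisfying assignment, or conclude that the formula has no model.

Case z3 = False:
Case z1 = True:
(z5) alone gives z5 = True.
(¬z4) alone gives z4 = False.
(z6) alone gives z6 = True.
That conflicts with the unit clause (¬z6).
So z1 must be the other value — set z1 = False.
(¬z5) alone gives z5 = False.
(¬z2) alone gives z2 = False.
That conflicts with the unit clause (z2).
Both values of z1 lead to a conflict.
So z3 must be the other value — set z3 = True.
Case z4 = False:
(z2) alone gives z2 = True.
(¬z5) alone gives z5 = False.
(¬z1) alone gives z1 = False.
That conflicts with the unit clause (z1).
So z4 must be the other value — set z4 = True.
(z1) alone gives z1 = True.
(z6) alone gives z6 = True.
That conflicts with the unit clause (¬z6).
Both values of z4 lead to a conflict.
Both values of z3 lead to a conflict.

UNSATISFIABLE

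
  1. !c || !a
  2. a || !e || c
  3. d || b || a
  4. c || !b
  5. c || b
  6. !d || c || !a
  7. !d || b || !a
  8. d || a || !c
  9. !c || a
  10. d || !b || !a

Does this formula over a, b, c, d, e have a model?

No, unsatisfiable

Try c = false.
The clause (!b) is unit, so b = false.
But (b) is also a unit clause — contradiction.
Undo c and try c = true.
The clause (!a) is unit, so a = false.
But (a) is also a unit clause — contradiction.
Either choice for c ends in contradiction.
No assignment satisfies every clause.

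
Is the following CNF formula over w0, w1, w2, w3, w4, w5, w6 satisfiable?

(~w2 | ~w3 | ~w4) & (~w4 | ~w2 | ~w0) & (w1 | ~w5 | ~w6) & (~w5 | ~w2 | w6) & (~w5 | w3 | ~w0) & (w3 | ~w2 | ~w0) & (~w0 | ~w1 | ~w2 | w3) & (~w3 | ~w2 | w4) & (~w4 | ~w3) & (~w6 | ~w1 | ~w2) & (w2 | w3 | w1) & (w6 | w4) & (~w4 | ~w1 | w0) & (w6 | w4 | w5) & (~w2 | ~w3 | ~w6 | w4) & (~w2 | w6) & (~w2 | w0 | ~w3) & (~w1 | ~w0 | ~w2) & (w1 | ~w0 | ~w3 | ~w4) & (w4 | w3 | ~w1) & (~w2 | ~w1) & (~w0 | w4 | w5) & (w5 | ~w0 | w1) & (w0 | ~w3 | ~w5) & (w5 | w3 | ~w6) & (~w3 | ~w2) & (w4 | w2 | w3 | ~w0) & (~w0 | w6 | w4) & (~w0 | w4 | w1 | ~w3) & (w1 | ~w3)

Yes, satisfiable

Suppose w4 = 0.
(w6) alone gives w6 = 1.
Suppose w1 = 1.
(~w2) alone gives w2 = 0.
(w3) alone gives w3 = 1.
Suppose w0 = 1.
(w5) alone gives w5 = 1.
All clauses are satisfied.
A satisfying assignment: w0=1,  w1=1,  w2=0,  w3=1,  w4=0,  w5=1,  w6=1.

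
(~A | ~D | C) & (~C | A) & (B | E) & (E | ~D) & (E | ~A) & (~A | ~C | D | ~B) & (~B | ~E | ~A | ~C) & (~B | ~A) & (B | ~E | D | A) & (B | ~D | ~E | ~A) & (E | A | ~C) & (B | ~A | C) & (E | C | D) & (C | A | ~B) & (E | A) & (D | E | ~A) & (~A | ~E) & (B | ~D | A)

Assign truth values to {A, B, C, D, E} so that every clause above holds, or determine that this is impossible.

Suppose C = 0.
Suppose A = 0.
The clause (~B) is unit, so B = 0.
The clause (E) is unit, so E = 1.
The clause (D) is unit, so D = 1.
Now (~D) is unsatisfied and unit — conflict.
That branch fails; take A = 1 instead.
The clause (~D) is unit, so D = 0.
The clause (E) is unit, so E = 1.
Now (~E) is unsatisfied and unit — conflict.
Either choice for A ends in contradiction.
That branch fails; take C = 1 instead.
The clause (A) is unit, so A = 1.
The clause (E) is unit, so E = 1.
Now (~E) is unsatisfied and unit — conflict.
Either choice for C ends in contradiction.

UNSATISFIABLE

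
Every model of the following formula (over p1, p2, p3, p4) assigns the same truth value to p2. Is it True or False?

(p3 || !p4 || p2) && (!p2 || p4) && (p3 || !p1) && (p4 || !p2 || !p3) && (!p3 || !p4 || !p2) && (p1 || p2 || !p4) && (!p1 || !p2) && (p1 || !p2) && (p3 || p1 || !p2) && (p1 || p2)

False

Suppose p2 = true.
(p4) alone gives p4 = true.
(!p3) alone gives p3 = false.
(!p1) alone gives p1 = false.
Now (p1) is unsatisfied and unit — conflict.
So every satisfying assignment has p2 = False.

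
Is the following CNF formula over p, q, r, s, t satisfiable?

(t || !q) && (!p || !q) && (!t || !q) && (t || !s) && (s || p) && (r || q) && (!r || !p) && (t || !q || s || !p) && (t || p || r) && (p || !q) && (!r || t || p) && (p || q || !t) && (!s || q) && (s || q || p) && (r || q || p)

Branch on t: set t = true.
Unit clause (!q) forces q = false.
Unit clause (r) forces r = true.
Unit clause (!p) forces p = false.
But (p) is also a unit clause — contradiction.
So t must be the other value — set t = false.
Unit clause (!q) forces q = false.
Unit clause (!s) forces s = false.
Unit clause (p) forces p = true.
Unit clause (r) forces r = true.
But (!r) is also a unit clause — contradiction.
Either choice for t ends in contradiction.
No assignment satisfies every clause.

No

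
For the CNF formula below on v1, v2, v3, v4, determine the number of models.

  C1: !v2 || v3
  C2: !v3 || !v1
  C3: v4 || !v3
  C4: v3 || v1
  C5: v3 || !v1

2

There are 2^4 = 16 truth assignments over (v1, v2, v3, v4).
Check each against the 5 clauses (columns in the order v1, v2, v3, v4):
  F F F F  ✗ fails (v3 || v1)
  F F F T  ✗ fails (v3 || v1)
  F F T F  ✗ fails (v4 || !v3)
  F F T T  ✓ satisfies all
  F T F F  ✗ fails (!v2 || v3)
  F T F T  ✗ fails (!v2 || v3)
  F T T F  ✗ fails (v4 || !v3)
  F T T T  ✓ satisfies all
  T F F F  ✗ fails (v3 || !v1)
  T F F T  ✗ fails (v3 || !v1)
  T F T F  ✗ fails (!v3 || !v1)
  T F T T  ✗ fails (!v3 || !v1)
  T T F F  ✗ fails (!v2 || v3)
  T T F T  ✗ fails (!v2 || v3)
  T T T F  ✗ fails (!v3 || !v1)
  T T T T  ✗ fails (!v3 || !v1)
2 of the 16 rows are models.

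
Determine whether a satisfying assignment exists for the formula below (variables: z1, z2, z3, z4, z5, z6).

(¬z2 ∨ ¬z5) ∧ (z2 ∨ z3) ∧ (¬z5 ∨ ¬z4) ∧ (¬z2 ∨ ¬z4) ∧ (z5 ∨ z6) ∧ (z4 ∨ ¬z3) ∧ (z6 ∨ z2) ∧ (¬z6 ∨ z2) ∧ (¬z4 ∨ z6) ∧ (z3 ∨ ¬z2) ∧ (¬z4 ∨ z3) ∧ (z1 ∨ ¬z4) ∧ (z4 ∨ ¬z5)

Try z2 = False.
(z3) alone gives z3 = True.
(z4) alone gives z4 = True.
(¬z5) alone gives z5 = False.
(z6) alone gives z6 = True.
But (¬z6) is also a unit clause — contradiction.
That branch fails; take z2 = True instead.
(¬z5) alone gives z5 = False.
(¬z4) alone gives z4 = False.
(z6) alone gives z6 = True.
(¬z3) alone gives z3 = False.
But (z3) is also a unit clause — contradiction.
Either choice for z2 ends in contradiction.
No assignment satisfies every clause.

Unsatisfiable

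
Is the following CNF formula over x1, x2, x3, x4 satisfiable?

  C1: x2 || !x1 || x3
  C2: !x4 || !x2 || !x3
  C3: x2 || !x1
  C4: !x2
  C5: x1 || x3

The clause (!x2) is unit, so x2 = false.
The clause (!x1) is unit, so x1 = false.
The clause (x3) is unit, so x3 = true.
Every clause is now satisfied; x4 is unconstrained.
A satisfying assignment: x1=false; x2=false; x3=true; x4=false.

Yes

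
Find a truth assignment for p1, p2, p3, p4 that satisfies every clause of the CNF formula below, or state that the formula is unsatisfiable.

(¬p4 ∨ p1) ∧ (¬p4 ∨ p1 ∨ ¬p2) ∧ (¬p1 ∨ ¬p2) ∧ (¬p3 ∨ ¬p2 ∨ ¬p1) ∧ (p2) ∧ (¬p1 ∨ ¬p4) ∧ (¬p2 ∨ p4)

(p2) alone gives p2 = True.
(¬p1) alone gives p1 = False.
(¬p4) alone gives p4 = False.
But (p4) is also a unit clause — contradiction.

UNSATISFIABLE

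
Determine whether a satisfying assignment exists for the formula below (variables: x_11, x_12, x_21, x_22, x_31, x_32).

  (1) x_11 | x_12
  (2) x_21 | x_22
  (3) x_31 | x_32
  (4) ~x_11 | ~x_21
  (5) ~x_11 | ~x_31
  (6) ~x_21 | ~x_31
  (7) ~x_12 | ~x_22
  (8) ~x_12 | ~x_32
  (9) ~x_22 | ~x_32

Branch on x_11: set x_11 = 1.
Unit clause (~x_21) forces x_21 = 0.
Unit clause (x_22) forces x_22 = 1.
Unit clause (~x_31) forces x_31 = 0.
Unit clause (x_32) forces x_32 = 1.
But (~x_32) is also a unit clause — contradiction.
So x_11 must be the other value — set x_11 = 0.
Unit clause (x_12) forces x_12 = 1.
Unit clause (~x_22) forces x_22 = 0.
Unit clause (x_21) forces x_21 = 1.
Unit clause (~x_31) forces x_31 = 0.
Unit clause (x_32) forces x_32 = 1.
But (~x_32) is also a unit clause — contradiction.
Either choice for x_11 ends in contradiction.
No assignment satisfies every clause.

Unsatisfiable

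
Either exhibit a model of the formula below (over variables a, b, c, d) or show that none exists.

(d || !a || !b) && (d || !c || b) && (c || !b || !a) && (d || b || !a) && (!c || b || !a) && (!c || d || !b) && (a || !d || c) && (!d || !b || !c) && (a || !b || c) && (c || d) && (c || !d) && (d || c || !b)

Case c = true:
Case d = true:
(!b) alone gives b = false.
(!a) alone gives a = false.
Every clause now holds.

a ↦ false,  b ↦ false,  c ↦ true,  d ↦ true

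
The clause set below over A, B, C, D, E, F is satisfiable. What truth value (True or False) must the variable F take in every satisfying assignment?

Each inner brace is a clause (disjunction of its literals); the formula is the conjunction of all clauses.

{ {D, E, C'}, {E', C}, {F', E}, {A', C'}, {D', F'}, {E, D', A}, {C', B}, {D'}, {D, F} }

Suppose F = 0.
The clause (D') is unit, so D = 0.
But (D) is also a unit clause — contradiction.
So every satisfying assignment has F = True.

True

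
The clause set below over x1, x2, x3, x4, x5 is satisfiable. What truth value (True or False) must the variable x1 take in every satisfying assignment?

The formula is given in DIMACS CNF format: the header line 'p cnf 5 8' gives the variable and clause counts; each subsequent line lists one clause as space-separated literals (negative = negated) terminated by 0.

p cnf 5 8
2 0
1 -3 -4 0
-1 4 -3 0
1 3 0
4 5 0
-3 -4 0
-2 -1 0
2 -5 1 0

False

Suppose x1 = True.
The clause (x2) is unit, so x2 = True.
Now (¬x2) is unsatisfied and unit — conflict.
So every satisfying assignment has x1 = False.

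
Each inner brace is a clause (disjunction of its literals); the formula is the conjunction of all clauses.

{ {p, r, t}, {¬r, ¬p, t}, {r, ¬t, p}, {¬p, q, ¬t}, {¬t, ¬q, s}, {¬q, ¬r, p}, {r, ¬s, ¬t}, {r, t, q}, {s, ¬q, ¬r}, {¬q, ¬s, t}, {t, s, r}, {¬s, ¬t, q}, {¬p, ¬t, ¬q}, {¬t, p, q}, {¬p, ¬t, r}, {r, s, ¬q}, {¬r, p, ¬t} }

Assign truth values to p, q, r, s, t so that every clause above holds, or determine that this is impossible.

p: False, q: False, r: True, s: False, t: False

Case p = False:
Case r = True:
(¬q) alone gives q = False.
(¬t) alone gives t = False.
No clause remains; s is free.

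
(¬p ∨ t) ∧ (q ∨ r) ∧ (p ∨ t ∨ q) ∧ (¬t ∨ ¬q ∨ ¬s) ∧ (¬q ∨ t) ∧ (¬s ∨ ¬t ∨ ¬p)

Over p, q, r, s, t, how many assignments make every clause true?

7

There are 2^5 = 32 truth assignments over (p, q, r, s, t).
Split on t. With t = True, the clauses containing t are satisfied and ¬t drops from the rest; 7 of the 2^4 = 16 assignments to the other variables satisfy what remains.
With t = False, by the same count on the reduced clause set, 0 assignments work.
Total: 7 + 0 = 7.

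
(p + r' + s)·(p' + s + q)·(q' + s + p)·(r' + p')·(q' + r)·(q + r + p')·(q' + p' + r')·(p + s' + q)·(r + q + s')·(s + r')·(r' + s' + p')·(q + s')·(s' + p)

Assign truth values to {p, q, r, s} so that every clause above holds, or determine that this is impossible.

p ↦ 0,  q ↦ 0,  r ↦ 0,  s ↦ 0

Branch on r: set r = 0.
(q') alone gives q = 0.
(p') alone gives p = 0.
(s') alone gives s = 0.
Every clause now holds.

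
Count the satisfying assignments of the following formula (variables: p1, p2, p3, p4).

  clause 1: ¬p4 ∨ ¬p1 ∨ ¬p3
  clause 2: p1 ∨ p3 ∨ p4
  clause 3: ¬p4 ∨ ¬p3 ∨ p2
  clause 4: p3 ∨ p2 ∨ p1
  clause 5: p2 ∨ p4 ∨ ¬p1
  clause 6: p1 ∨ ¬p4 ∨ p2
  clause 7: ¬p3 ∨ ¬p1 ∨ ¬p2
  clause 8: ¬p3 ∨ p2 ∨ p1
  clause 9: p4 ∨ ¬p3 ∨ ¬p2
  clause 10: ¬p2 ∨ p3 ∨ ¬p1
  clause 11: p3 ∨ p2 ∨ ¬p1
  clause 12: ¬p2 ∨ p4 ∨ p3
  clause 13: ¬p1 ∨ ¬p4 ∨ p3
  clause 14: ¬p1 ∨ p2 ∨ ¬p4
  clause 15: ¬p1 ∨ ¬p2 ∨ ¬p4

2

There are 2^4 = 16 truth assignments over (p1, p2, p3, p4).
Check each against the 15 clauses (columns in the order p1, p2, p3, p4):
  F F F F  ✗ fails (p1 ∨ p3 ∨ p4)
  F F F T  ✗ fails (p3 ∨ p2 ∨ p1)
  F F T F  ✗ fails (¬p3 ∨ p2 ∨ p1)
  F F T T  ✗ fails (¬p4 ∨ ¬p3 ∨ p2)
  F T F F  ✗ fails (p1 ∨ p3 ∨ p4)
  F T F T  ✓ satisfies all
  F T T F  ✗ fails (p4 ∨ ¬p3 ∨ ¬p2)
  F T T T  ✓ satisfies all
  T F F F  ✗ fails (p2 ∨ p4 ∨ ¬p1)
  T F F T  ✗ fails (p3 ∨ p2 ∨ ¬p1)
  T F T F  ✗ fails (p2 ∨ p4 ∨ ¬p1)
  T F T T  ✗ fails (¬p4 ∨ ¬p1 ∨ ¬p3)
  T T F F  ✗ fails (¬p2 ∨ p3 ∨ ¬p1)
  T T F T  ✗ fails (¬p2 ∨ p3 ∨ ¬p1)
  T T T F  ✗ fails (¬p3 ∨ ¬p1 ∨ ¬p2)
  T T T T  ✗ fails (¬p4 ∨ ¬p1 ∨ ¬p3)
2 of the 16 rows are models.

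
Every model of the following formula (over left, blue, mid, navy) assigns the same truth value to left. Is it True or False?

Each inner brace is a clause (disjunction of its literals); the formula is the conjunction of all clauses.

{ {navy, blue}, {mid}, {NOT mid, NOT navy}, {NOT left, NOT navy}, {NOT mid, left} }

Suppose left = false.
The clause (mid) is unit, so mid = true.
Now (NOT mid) is unsatisfied and unit — conflict.
So every satisfying assignment has left = True.

True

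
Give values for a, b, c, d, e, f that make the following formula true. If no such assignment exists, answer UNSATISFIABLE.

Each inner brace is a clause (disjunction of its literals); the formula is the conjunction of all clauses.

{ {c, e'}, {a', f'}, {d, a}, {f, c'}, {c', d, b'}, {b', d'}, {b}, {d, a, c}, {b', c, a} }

a ↦ 1,  b ↦ 1,  c ↦ 0,  d ↦ 0,  e ↦ 0,  f ↦ 0

Unit clause (b) forces b = 1.
Unit clause (d') forces d = 0.
Unit clause (a) forces a = 1.
Unit clause (f') forces f = 0.
Unit clause (c') forces c = 0.
Unit clause (e') forces e = 0.
This assignment satisfies each clause.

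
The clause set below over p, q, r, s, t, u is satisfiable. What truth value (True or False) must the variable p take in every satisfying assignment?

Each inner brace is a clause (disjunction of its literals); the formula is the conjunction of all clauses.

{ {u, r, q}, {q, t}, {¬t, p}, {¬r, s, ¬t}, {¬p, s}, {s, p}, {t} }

True

Suppose p = False.
Unit clause (¬t) forces t = False.
Now (t) is unsatisfied and unit — conflict.
So every satisfying assignment has p = True.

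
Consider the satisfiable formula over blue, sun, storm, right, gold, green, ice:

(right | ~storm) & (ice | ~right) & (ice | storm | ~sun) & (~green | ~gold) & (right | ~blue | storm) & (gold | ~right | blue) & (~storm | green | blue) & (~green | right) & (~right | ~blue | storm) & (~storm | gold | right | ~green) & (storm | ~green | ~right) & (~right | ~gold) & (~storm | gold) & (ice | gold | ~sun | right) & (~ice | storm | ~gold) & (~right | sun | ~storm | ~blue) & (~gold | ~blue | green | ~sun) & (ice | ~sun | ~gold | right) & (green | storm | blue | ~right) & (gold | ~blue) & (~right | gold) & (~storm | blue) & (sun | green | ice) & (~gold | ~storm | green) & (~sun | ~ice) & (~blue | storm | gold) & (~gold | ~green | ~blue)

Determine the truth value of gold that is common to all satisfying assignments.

False

Suppose gold = 1.
The clause (~green) is unit, so green = 0.
The clause (~right) is unit, so right = 0.
The clause (~storm) is unit, so storm = 0.
The clause (~blue) is unit, so blue = 0.
The clause (~ice) is unit, so ice = 0.
The clause (~sun) is unit, so sun = 0.
But (sun) is also a unit clause — contradiction.
So every satisfying assignment has gold = False.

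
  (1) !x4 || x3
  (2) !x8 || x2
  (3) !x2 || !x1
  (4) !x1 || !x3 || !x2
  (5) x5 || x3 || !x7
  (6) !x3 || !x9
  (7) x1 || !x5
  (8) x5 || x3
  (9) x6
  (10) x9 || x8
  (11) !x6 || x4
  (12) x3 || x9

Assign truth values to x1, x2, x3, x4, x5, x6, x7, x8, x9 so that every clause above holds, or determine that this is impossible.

From the singleton clause (x6), x6 = true.
From the singleton clause (x4), x4 = true.
From the singleton clause (x3), x3 = true.
From the singleton clause (!x9), x9 = false.
From the singleton clause (x8), x8 = true.
From the singleton clause (x2), x2 = true.
From the singleton clause (!x1), x1 = false.
From the singleton clause (!x5), x5 = false.
All clauses hold; x7 can take either value.

x1=false; x2=true; x3=true; x4=true; x5=false; x6=true; x7=true; x8=true; x9=false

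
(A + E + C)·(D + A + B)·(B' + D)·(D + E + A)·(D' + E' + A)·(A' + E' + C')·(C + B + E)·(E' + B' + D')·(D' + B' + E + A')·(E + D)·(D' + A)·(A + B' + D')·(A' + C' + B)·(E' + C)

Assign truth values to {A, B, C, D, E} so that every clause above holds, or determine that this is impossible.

Case B = 0:
Case D = 1:
Unit clause (A) forces A = 1.
Unit clause (C') forces C = 0.
Unit clause (E) forces E = 1.
That conflicts with the unit clause (E').
Backtrack on D: now try D = 0.
Unit clause (A) forces A = 1.
Unit clause (E) forces E = 1.
Unit clause (C') forces C = 0.
That conflicts with the unit clause (C).
Both values of D lead to a conflict.
Backtrack on B: now try B = 1.
Unit clause (D) forces D = 1.
Unit clause (E') forces E = 0.
Unit clause (A') forces A = 0.
That conflicts with the unit clause (A).
Both values of B lead to a conflict.

UNSATISFIABLE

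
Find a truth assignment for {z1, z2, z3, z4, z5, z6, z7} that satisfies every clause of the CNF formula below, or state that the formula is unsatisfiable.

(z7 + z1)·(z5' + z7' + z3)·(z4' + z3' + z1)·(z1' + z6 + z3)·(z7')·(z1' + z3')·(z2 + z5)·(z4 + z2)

(z7') alone gives z7 = 0.
(z1) alone gives z1 = 1.
(z3') alone gives z3 = 0.
(z6) alone gives z6 = 1.
Try z2 = 1.
All clauses hold; z4, z5 can take either value.

z1 ↦ 1, z2 ↦ 1, z3 ↦ 0, z4 ↦ 0, z5 ↦ 1, z6 ↦ 1, z7 ↦ 0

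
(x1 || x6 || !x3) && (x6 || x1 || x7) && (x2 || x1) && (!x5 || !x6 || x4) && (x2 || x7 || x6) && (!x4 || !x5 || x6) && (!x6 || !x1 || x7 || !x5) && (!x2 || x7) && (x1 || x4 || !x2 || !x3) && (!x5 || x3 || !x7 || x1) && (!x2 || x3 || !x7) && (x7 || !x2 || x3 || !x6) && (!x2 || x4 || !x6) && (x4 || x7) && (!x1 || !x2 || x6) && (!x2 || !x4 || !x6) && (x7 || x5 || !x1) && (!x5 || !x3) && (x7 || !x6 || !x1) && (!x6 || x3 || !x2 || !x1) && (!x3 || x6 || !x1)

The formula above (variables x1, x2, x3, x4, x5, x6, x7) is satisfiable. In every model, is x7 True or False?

Suppose x7 = false.
(!x2) alone gives x2 = false.
(x1) alone gives x1 = true.
(x6) alone gives x6 = true.
But (!x6) is also a unit clause — contradiction.
So every satisfying assignment has x7 = True.

True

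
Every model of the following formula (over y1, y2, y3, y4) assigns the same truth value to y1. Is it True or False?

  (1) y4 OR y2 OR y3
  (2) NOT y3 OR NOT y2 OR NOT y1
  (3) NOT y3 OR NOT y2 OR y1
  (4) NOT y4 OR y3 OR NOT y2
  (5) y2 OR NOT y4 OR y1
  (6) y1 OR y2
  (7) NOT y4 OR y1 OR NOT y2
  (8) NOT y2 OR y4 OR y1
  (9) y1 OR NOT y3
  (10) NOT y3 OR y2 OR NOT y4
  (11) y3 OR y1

True

Suppose y1 = false.
The clause (y2) is unit, so y2 = true.
The clause (NOT y3) is unit, so y3 = false.
Now (y3) is unsatisfied and unit — conflict.
So every satisfying assignment has y1 = True.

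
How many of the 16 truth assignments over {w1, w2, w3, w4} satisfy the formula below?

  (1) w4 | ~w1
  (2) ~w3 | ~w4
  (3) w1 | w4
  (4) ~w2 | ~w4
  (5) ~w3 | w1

There are 2^4 = 16 truth assignments over (w1, w2, w3, w4).
Split on w2. With w2 = 1, the clauses containing w2 are satisfied and ~w2 drops from the rest; 0 of the 2^3 = 8 assignments to the other variables satisfy what remains.
With w2 = 0, by the same count on the reduced clause set, 2 assignments work.
(One model: w1=F, w2=F, w3=F, w4=T.)
Total: 0 + 2 = 2.

2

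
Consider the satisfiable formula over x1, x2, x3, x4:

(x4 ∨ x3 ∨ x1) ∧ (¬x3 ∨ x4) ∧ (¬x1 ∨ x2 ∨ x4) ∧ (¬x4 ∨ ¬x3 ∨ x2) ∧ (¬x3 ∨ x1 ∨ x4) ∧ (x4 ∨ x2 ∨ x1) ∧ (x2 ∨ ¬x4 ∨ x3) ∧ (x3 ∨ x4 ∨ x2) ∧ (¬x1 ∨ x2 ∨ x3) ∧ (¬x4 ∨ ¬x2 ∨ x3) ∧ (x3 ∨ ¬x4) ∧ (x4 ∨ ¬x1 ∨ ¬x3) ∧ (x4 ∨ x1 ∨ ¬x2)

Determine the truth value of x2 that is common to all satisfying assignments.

True

Suppose x2 = False.
Try x3 = False.
The clause (¬x4) is unit, so x4 = False.
But (x4) is also a unit clause — contradiction.
Backtrack on x3: now try x3 = True.
The clause (x4) is unit, so x4 = True.
But (¬x4) is also a unit clause — contradiction.
Both values of x3 lead to a conflict.
So every satisfying assignment has x2 = True.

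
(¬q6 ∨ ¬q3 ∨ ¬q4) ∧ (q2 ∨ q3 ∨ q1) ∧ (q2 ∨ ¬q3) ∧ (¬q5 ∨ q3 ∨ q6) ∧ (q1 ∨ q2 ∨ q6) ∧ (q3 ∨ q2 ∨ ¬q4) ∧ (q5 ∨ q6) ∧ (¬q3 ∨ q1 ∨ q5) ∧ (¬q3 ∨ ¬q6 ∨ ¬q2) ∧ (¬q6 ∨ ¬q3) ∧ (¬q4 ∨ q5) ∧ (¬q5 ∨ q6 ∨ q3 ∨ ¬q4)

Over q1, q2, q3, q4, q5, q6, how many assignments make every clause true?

There are 2^6 = 64 truth assignments over (q1, q2, q3, q4, q5, q6).
Split on q2. With q2 = True, the clauses containing q2 are satisfied and ¬q2 drops from the rest; 10 of the 2^5 = 32 assignments to the other variables satisfy what remains.
With q2 = False, by the same count on the reduced clause set, 2 assignments work.
(One model: q1=F, q2=T, q3=F, q4=F, q5=F, q6=T.)
Total: 10 + 2 = 12.

12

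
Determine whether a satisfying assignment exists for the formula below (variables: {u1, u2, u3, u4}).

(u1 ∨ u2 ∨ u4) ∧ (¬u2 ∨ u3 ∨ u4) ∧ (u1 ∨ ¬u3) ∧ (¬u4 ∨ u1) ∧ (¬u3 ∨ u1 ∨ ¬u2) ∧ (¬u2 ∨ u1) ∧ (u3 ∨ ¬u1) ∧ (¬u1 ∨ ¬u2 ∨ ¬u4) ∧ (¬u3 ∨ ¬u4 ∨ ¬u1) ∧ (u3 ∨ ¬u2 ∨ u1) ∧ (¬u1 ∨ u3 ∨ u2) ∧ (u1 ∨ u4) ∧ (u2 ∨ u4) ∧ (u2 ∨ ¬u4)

Satisfiable

Branch on u1: set u1 = True.
Unit clause (u3) forces u3 = True.
Unit clause (¬u4) forces u4 = False.
Unit clause (u2) forces u2 = True.
Every clause now holds.
A satisfying assignment: u1: True,  u2: True,  u3: True,  u4: False.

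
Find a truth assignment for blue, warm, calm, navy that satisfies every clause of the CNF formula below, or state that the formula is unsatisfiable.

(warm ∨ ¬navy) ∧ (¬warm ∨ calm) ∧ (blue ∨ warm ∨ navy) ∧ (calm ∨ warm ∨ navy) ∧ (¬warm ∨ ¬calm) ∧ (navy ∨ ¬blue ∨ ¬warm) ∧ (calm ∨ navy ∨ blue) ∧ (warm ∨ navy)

UNSATISFIABLE

Suppose warm = True.
(calm) alone gives calm = True.
But (¬calm) is also a unit clause — contradiction.
That branch fails; take warm = False instead.
(¬navy) alone gives navy = False.
But (navy) is also a unit clause — contradiction.
Neither warm = True nor warm = False works.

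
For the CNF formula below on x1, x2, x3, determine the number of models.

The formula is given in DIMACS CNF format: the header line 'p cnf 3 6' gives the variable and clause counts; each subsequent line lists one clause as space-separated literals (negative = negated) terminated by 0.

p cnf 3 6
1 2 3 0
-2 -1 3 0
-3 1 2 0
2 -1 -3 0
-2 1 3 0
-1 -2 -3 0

There are 2^3 = 8 truth assignments over (x1, x2, x3).
Check each against the 6 clauses (columns in the order x1, x2, x3):
  F F F  ✗ fails (x1 ∨ x2 ∨ x3)
  F F T  ✗ fails (¬x3 ∨ x1 ∨ x2)
  F T F  ✗ fails (¬x2 ∨ x1 ∨ x3)
  F T T  ✓ satisfies all
  T F F  ✓ satisfies all
  T F T  ✗ fails (x2 ∨ ¬x1 ∨ ¬x3)
  T T F  ✗ fails (¬x2 ∨ ¬x1 ∨ x3)
  T T T  ✗ fails (¬x1 ∨ ¬x2 ∨ ¬x3)
2 of the 8 rows are models.

2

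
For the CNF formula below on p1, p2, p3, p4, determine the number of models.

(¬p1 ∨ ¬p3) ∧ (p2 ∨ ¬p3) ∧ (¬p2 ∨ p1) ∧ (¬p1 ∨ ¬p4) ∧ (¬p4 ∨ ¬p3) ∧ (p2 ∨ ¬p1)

3

There are 2^4 = 16 truth assignments over (p1, p2, p3, p4).
Check each against the 6 clauses (columns in the order p1, p2, p3, p4):
  F F F F  ✓ satisfies all
  F F F T  ✓ satisfies all
  F F T F  ✗ fails (p2 ∨ ¬p3)
  F F T T  ✗ fails (p2 ∨ ¬p3)
  F T F F  ✗ fails (¬p2 ∨ p1)
  F T F T  ✗ fails (¬p2 ∨ p1)
  F T T F  ✗ fails (¬p2 ∨ p1)
  F T T T  ✗ fails (¬p2 ∨ p1)
  T F F F  ✗ fails (p2 ∨ ¬p1)
  T F F T  ✗ fails (¬p1 ∨ ¬p4)
  T F T F  ✗ fails (¬p1 ∨ ¬p3)
  T F T T  ✗ fails (¬p1 ∨ ¬p3)
  T T F F  ✓ satisfies all
  T T F T  ✗ fails (¬p1 ∨ ¬p4)
  T T T F  ✗ fails (¬p1 ∨ ¬p3)
  T T T T  ✗ fails (¬p1 ∨ ¬p3)
3 of the 16 rows are models.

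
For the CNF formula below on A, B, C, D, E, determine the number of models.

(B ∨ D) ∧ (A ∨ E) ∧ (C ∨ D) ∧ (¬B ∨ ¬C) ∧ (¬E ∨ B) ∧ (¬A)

There are 2^5 = 32 truth assignments over (A, B, C, D, E).
Split on A. With A = True, the clauses containing A are satisfied and ¬A drops from the rest; 0 of the 2^4 = 16 assignments to the other variables satisfy what remains.
With A = False, by the same count on the reduced clause set, 1 assignment works.
Total: 0 + 1 = 1.

1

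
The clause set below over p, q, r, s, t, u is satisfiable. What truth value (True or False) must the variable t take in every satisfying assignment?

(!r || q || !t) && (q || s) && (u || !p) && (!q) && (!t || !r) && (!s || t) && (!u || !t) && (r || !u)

True

Suppose t = false.
Unit clause (!q) forces q = false.
Unit clause (s) forces s = true.
Now (!s) is unsatisfied and unit — conflict.
So every satisfying assignment has t = True.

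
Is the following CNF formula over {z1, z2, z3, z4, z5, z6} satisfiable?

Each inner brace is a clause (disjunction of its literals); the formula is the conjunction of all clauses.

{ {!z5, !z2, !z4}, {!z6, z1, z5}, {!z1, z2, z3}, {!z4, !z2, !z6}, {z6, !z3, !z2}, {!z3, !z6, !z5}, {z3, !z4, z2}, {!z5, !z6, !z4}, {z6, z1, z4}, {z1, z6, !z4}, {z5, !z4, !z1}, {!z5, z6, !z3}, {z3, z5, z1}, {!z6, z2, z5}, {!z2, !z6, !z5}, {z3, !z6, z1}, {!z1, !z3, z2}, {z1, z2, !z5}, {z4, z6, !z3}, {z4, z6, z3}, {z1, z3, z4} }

Try z5 = false.
Try z6 = true.
(z1) alone gives z1 = true.
(!z4) alone gives z4 = false.
(z2) alone gives z2 = true.
No clause remains; z3 is free.
A satisfying assignment: z1=true, z2=true, z3=true, z4=false, z5=false, z6=true.

Yes, satisfiable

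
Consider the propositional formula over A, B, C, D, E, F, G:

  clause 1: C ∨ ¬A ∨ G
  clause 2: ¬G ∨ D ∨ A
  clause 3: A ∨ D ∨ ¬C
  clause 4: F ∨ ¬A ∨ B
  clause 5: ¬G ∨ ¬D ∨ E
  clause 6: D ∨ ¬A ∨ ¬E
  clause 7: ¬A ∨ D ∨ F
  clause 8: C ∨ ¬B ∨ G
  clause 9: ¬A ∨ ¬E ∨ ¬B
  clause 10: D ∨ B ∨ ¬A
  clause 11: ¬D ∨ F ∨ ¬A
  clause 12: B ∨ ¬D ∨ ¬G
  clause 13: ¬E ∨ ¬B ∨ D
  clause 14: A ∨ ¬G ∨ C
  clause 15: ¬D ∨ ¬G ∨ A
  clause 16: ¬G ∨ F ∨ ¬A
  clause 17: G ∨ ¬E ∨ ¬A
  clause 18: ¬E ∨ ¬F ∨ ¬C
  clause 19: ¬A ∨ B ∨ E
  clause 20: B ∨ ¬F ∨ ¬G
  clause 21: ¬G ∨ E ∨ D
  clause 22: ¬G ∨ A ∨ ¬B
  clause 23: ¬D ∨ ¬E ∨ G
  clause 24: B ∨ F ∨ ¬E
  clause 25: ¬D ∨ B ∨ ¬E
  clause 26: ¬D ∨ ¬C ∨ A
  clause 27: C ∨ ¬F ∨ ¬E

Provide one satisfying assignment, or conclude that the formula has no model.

A: False,  B: False,  C: False,  D: True,  E: False,  F: False,  G: False

Try C = False.
Try A = False.
The clause (¬G) is unit, so G = False.
The clause (¬B) is unit, so B = False.
Try D = True.
The clause (¬E) is unit, so E = False.
No clause remains; F is free.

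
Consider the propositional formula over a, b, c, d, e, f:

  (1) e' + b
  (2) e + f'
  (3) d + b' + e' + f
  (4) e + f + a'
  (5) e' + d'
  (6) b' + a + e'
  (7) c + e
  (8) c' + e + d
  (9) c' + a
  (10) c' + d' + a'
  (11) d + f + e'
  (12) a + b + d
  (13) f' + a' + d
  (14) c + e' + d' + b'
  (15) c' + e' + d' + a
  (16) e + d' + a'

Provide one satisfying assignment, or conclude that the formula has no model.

UNSATISFIABLE

Try e = 0.
Unit clause (f') forces f = 0.
Unit clause (a') forces a = 0.
Unit clause (c) forces c = 1.
But (c') is also a unit clause — contradiction.
So e must be the other value — set e = 1.
Unit clause (b) forces b = 1.
Unit clause (d') forces d = 0.
Unit clause (f) forces f = 1.
Unit clause (a) forces a = 1.
But (a') is also a unit clause — contradiction.
Both values of e lead to a conflict.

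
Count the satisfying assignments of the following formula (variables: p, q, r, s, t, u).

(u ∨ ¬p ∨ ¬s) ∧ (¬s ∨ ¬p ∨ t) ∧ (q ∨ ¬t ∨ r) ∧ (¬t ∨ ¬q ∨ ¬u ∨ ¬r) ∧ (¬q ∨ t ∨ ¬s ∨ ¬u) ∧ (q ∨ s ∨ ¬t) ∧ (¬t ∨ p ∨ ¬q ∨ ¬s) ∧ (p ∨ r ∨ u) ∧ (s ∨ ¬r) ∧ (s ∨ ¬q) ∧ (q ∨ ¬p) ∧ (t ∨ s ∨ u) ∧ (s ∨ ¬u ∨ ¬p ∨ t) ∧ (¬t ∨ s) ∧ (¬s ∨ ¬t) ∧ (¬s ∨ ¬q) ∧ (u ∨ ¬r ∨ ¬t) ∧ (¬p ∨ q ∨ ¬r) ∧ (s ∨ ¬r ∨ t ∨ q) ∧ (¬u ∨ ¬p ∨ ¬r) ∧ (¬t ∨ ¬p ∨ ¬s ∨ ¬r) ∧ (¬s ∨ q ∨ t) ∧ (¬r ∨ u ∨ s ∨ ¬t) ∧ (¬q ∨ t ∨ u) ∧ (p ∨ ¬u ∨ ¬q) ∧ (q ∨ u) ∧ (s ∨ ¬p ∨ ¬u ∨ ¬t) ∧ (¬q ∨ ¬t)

There are 2^6 = 64 truth assignments over (p, q, r, s, t, u).
Split on q. With q = True, the clauses containing q are satisfied and ¬q drops from the rest; 0 of the 2^5 = 32 assignments to the other variables satisfy what remains.
With q = False, by the same count on the reduced clause set, 1 assignment works.
(One model: p=F, q=F, r=F, s=F, t=F, u=T.)
Total: 0 + 1 = 1.

1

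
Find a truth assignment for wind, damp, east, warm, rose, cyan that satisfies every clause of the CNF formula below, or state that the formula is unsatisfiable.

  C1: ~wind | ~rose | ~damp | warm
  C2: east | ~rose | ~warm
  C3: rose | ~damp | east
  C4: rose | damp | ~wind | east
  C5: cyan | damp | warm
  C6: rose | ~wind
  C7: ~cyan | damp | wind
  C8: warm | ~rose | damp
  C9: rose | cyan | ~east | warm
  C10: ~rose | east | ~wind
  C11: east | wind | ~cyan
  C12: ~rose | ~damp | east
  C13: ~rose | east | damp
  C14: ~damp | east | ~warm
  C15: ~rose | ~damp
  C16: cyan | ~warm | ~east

Try rose = 0.
(~wind) alone gives wind = 0.
Try damp = 1.
(east) alone gives east = 1.
Try cyan = 1.
All clauses hold; warm can take either value.

wind: 0, damp: 1, east: 1, warm: 0, rose: 0, cyan: 1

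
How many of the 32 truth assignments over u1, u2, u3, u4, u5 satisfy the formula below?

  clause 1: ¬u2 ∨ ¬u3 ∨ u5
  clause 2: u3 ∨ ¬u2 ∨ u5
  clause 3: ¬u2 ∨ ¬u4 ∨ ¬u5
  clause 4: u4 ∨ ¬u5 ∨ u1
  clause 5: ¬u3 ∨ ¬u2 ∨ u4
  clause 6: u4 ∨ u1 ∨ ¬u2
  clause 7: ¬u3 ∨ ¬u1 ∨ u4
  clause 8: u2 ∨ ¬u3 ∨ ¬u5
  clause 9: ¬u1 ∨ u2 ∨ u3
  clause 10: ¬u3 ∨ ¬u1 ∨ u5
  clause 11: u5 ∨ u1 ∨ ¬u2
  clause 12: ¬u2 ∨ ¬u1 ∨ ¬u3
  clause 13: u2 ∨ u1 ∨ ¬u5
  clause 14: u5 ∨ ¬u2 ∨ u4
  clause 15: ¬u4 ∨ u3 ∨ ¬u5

There are 2^5 = 32 truth assignments over (u1, u2, u3, u4, u5).
Split on u2. With u2 = True, the clauses containing u2 are satisfied and ¬u2 drops from the rest; 1 of the 2^4 = 16 assignments to the other variables satisfy what remains.
With u2 = False, by the same count on the reduced clause set, 4 assignments work.
(One model: u1=F, u2=F, u3=F, u4=F, u5=F.)
Total: 1 + 4 = 5.

5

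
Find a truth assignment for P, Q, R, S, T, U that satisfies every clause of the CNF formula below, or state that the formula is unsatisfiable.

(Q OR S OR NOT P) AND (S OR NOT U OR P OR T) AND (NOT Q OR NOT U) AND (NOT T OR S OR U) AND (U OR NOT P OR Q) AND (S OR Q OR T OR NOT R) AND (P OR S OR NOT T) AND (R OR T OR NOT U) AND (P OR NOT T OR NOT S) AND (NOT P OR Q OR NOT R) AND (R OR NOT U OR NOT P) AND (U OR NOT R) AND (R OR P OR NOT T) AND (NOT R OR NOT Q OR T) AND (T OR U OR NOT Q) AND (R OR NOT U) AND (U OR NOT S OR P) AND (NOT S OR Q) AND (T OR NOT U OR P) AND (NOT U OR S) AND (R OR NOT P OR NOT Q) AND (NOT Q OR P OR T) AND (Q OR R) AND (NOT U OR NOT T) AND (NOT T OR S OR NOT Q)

UNSATISFIABLE

Suppose Q = false.
The clause (NOT S) is unit, so S = false.
The clause (NOT P) is unit, so P = false.
The clause (NOT T) is unit, so T = false.
The clause (NOT U) is unit, so U = false.
The clause (NOT R) is unit, so R = false.
But (R) is also a unit clause — contradiction.
So Q must be the other value — set Q = true.
The clause (NOT U) is unit, so U = false.
The clause (NOT R) is unit, so R = false.
The clause (T) is unit, so T = true.
The clause (S) is unit, so S = true.
The clause (P) is unit, so P = true.
But (NOT P) is also a unit clause — contradiction.
Either choice for Q ends in contradiction.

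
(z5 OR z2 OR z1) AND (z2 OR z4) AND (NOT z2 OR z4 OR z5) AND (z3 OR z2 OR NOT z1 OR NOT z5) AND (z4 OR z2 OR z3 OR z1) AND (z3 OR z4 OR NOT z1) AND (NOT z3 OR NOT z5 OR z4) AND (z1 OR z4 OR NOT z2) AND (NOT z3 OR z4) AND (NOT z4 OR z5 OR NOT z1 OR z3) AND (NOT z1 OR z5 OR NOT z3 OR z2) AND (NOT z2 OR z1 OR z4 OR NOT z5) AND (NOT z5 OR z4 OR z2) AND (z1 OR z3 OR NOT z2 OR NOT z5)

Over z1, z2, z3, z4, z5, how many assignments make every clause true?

There are 2^5 = 32 truth assignments over (z1, z2, z3, z4, z5).
Split on z1. With z1 = true, the clauses containing z1 are satisfied and NOT z1 drops from the rest; 4 of the 2^4 = 16 assignments to the other variables satisfy what remains.
With z1 = false, by the same count on the reduced clause set, 5 assignments work.
(One model: z1=F, z2=F, z3=F, z4=T, z5=T.)
Total: 4 + 5 = 9.

9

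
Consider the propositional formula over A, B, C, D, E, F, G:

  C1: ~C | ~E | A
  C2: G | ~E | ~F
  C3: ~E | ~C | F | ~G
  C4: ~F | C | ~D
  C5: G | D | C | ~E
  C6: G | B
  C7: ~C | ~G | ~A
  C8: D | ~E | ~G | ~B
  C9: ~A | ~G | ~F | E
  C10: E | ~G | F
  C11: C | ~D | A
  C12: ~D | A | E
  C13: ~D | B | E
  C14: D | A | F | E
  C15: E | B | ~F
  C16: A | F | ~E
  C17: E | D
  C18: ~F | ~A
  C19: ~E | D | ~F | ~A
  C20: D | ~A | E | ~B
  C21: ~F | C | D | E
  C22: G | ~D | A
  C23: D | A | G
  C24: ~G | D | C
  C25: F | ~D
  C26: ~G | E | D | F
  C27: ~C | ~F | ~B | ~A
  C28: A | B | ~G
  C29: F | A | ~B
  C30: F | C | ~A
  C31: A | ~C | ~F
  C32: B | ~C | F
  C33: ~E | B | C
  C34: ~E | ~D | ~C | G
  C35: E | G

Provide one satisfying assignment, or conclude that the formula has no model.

Suppose G = 0.
From the singleton clause (B), B = 1.
From the singleton clause (E), E = 1.
From the singleton clause (~F), F = 0.
From the singleton clause (A), A = 1.
From the singleton clause (~D), D = 0.
From the singleton clause (C), C = 1.
Every clause now holds.

A=1, B=1, C=1, D=0, E=1, F=0, G=0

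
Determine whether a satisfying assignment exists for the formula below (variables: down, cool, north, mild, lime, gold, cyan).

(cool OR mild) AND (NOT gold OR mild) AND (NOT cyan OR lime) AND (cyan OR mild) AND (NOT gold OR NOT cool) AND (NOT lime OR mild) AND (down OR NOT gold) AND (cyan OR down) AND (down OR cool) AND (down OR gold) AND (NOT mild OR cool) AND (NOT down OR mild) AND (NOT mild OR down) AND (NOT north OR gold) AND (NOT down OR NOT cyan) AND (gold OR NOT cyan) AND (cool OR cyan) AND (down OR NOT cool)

Satisfiable

Suppose cool = true.
Unit clause (NOT gold) forces gold = false.
Unit clause (down) forces down = true.
Unit clause (mild) forces mild = true.
Unit clause (NOT north) forces north = false.
Unit clause (NOT cyan) forces cyan = false.
Every clause is now satisfied; lime is unconstrained.
A satisfying assignment: down: true,  cool: true,  north: false,  mild: true,  lime: false,  gold: false,  cyan: false.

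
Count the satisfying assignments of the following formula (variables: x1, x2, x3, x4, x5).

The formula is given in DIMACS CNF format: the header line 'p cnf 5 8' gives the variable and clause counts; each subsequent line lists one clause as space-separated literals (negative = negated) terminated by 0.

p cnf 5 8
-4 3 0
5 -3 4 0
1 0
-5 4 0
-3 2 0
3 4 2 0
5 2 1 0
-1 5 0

1

There are 2^5 = 32 truth assignments over (x1, x2, x3, x4, x5).
Split on x4. With x4 = True, the clauses containing x4 are satisfied and ¬x4 drops from the rest; 1 of the 2^4 = 16 assignments to the other variables satisfy what remains.
With x4 = False, by the same count on the reduced clause set, 0 assignments work.
(One model: x1=T, x2=T, x3=T, x4=T, x5=T.)
Total: 1 + 0 = 1.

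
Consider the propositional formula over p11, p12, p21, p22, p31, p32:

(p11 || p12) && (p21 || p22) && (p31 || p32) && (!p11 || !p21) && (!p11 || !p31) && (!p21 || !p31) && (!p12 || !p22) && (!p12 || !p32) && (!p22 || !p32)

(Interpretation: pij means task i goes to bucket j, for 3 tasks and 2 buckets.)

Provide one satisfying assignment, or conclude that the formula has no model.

Case p11 = true:
The clause (!p21) is unit, so p21 = false.
The clause (p22) is unit, so p22 = true.
The clause (!p31) is unit, so p31 = false.
The clause (p32) is unit, so p32 = true.
That conflicts with the unit clause (!p32).
So p11 must be the other value — set p11 = false.
The clause (p12) is unit, so p12 = true.
The clause (!p22) is unit, so p22 = false.
The clause (p21) is unit, so p21 = true.
The clause (!p31) is unit, so p31 = false.
The clause (p32) is unit, so p32 = true.
That conflicts with the unit clause (!p32).
Both values of p11 lead to a conflict.

UNSATISFIABLE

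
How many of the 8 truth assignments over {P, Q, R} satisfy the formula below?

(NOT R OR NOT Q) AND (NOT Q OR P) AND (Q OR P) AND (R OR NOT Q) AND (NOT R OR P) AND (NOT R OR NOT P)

1

There are 2^3 = 8 truth assignments over (P, Q, R).
Check each against the 6 clauses (columns in the order P, Q, R):
  F F F  ✗ fails (Q OR P)
  F F T  ✗ fails (Q OR P)
  F T F  ✗ fails (NOT Q OR P)
  F T T  ✗ fails (NOT R OR NOT Q)
  T F F  ✓ satisfies all
  T F T  ✗ fails (NOT R OR NOT P)
  T T F  ✗ fails (R OR NOT Q)
  T T T  ✗ fails (NOT R OR NOT Q)
1 of the 8 rows is a model.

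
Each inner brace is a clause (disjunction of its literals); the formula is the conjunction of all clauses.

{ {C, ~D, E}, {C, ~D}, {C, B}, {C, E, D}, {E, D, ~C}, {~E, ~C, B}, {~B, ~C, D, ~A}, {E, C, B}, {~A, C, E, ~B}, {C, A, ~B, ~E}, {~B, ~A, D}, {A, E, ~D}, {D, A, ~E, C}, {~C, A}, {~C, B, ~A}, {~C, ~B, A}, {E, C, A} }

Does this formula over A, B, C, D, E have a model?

Try C = 1.
From the singleton clause (A), A = 1.
From the singleton clause (B), B = 1.
From the singleton clause (D), D = 1.
No clause remains; E is free.
A satisfying assignment: A=1; B=1; C=1; D=1; E=0.

Yes, satisfiable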